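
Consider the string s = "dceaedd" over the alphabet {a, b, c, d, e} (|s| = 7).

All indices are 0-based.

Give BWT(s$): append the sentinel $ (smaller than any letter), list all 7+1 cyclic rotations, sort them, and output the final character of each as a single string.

dedd$eca

rank  rotation  last
    0  $dceaedd  d
    1  aedd$dce  e
    2  ceaedd$d  d
    3  d$dceaed  d
    4  dceaedd$  $
    5  dd$dceae  e
    6  eaedd$dc  c
    7  edd$dcea  a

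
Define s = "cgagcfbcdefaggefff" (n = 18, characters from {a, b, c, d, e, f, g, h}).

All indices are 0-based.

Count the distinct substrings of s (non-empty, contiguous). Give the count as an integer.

rank | idx | suffix
   0 |   2 | agcfbcdefaggefff
   1 |  11 | aggefff
   2 |   6 | bcdefaggefff
   3 |   7 | cdefaggefff
   4 |   4 | cfbcdefaggefff
   5 |   0 | cgagcfbcdefaggefff
   6 |   8 | defaggefff
   7 |   9 | efaggefff
   8 |  14 | efff
   9 |  17 | f
  10 |  10 | faggefff
  11 |   5 | fbcdefaggefff
  12 |  16 | ff
  13 |  15 | fff
  14 |   1 | gagcfbcdefaggefff
  15 |   3 | gcfbcdefaggefff
  16 |  13 | gefff
  17 |  12 | ggefff

SA = [2, 11, 6, 7, 4, 0, 8, 9, 14, 17, 10, 5, 16, 15, 1, 3, 13, 12]
i: (SA[i-1],SA[i]) lcp shared
  1: (2,11) 2 'ag'
  2: (11,6) 0 ''
  3: (6,7) 0 ''
  4: (7,4) 1 'c'
  5: (4,0) 1 'c'
  6: (0,8) 0 ''
  7: (8,9) 0 ''
  8: (9,14) 2 'ef'
  9: (14,17) 0 ''
  10: (17,10) 1 'f'
  11: (10,5) 1 'f'
  12: (5,16) 1 'f'
  13: (16,15) 2 'ff'
  14: (15,1) 0 ''
  15: (1,3) 1 'g'
  16: (3,13) 1 'g'
  17: (13,12) 1 'g'

n(n+1)/2 = 18·19/2 = 171
Σ LCP = 0 + 2 + 0 + 0 + 1 + 1 + 0 + 0 + 2 + 0 + 1 + 1 + 1 + 2 + 0 + 1 + 1 + 1 = 14
distinct = 171 − 14 = 157

157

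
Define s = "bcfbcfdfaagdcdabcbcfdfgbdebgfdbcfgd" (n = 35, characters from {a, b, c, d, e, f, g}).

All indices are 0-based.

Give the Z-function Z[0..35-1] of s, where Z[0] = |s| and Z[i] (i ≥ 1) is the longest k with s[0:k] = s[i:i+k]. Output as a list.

[35, 0, 0, 3, 0, 0, 0, 0, 0, 0, 0, 0, 0, 0, 0, 2, 0, 3, 0, 0, 0, 0, 0, 1, 0, 0, 1, 0, 0, 0, 3, 0, 0, 0, 0]

Z[0]=35
i=1: i≥r, start 0; Z[1]=0
i=2: i≥r, start 0; Z[2]=0
i=3: i≥r, start 0; Z[3]=3 extend→box=[3,6)
i=4: min(r-i=2, Z[1]=0)=0; Z[4]=0
i=5: min(r-i=1, Z[2]=0)=0; Z[5]=0
i=6: i≥r, start 0; Z[6]=0
i=7: i≥r, start 0; Z[7]=0
i=8: i≥r, start 0; Z[8]=0
i=9: i≥r, start 0; Z[9]=0
i=10: i≥r, start 0; Z[10]=0
i=11: i≥r, start 0; Z[11]=0
i=12: i≥r, start 0; Z[12]=0
i=13: i≥r, start 0; Z[13]=0
i=14: i≥r, start 0; Z[14]=0
i=15: i≥r, start 0; Z[15]=2 extend→box=[15,17)
i=16: min(r-i=1, Z[1]=0)=0; Z[16]=0
i=17: i≥r, start 0; Z[17]=3 extend→box=[17,20)
i=18: min(r-i=2, Z[1]=0)=0; Z[18]=0
i=19: min(r-i=1, Z[2]=0)=0; Z[19]=0
i=20: i≥r, start 0; Z[20]=0
i=21: i≥r, start 0; Z[21]=0
i=22: i≥r, start 0; Z[22]=0
i=23: i≥r, start 0; Z[23]=1 extend→box=[23,24)
i=24: i≥r, start 0; Z[24]=0
i=25: i≥r, start 0; Z[25]=0
i=26: i≥r, start 0; Z[26]=1 extend→box=[26,27)
i=27: i≥r, start 0; Z[27]=0
i=28: i≥r, start 0; Z[28]=0
i=29: i≥r, start 0; Z[29]=0
i=30: i≥r, start 0; Z[30]=3 extend→box=[30,33)
i=31: min(r-i=2, Z[1]=0)=0; Z[31]=0
i=32: min(r-i=1, Z[2]=0)=0; Z[32]=0
i=33: i≥r, start 0; Z[33]=0
i=34: i≥r, start 0; Z[34]=0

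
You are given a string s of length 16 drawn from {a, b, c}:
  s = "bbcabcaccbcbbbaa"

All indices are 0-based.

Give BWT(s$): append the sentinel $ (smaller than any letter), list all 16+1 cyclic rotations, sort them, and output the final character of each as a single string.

aabccbbc$bacbbbca

rank  rotation           last
    0  $bbcabcaccbcbbbaa  a
    1  a$bbcabcaccbcbbba  a
    2  aa$bbcabcaccbcbbb  b
    3  abcaccbcbbbaa$bbc  c
    4  accbcbbbaa$bbcabc  c
    5  baa$bbcabcaccbcbb  b
    6  bbaa$bbcabcaccbcb  b
    7  bbbaa$bbcabcaccbc  c
    8  bbcabcaccbcbbbaa$  $
    9  bcabcaccbcbbbaa$b  b
   10  bcaccbcbbbaa$bbca  a
   11  bcbbbaa$bbcabcacc  c
   12  cabcaccbcbbbaa$bb  b
   13  caccbcbbbaa$bbcab  b
   14  cbbbaa$bbcabcaccb  b
   15  cbcbbbaa$bbcabcac  c
   16  ccbcbbbaa$bbcabca  a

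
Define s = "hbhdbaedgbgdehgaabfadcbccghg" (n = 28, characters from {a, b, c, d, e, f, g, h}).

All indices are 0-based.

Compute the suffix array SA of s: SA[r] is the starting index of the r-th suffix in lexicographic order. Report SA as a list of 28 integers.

sorted suffixes:
  #0 SA[0]=15  'aabfadcbccghg'
  #1 SA[1]=16  'abfadcbccghg'
  #2 SA[2]=19  'adcbccghg'
  #3 SA[3]=5  'aedgbgdehgaabfadcbccghg'
  #4 SA[4]=4  'baedgbgdehgaabfadcbccghg'
  #5 SA[5]=22  'bccghg'
  #6 SA[6]=17  'bfadcbccghg'
  #7 SA[7]=9  'bgdehgaabfadcbccghg'
  #8 SA[8]=1  'bhdbaedgbgdehgaabfadcbccghg'
  #9 SA[9]=21  'cbccghg'
  #10 SA[10]=23  'ccghg'
  #11 SA[11]=24  'cghg'
  #12 SA[12]=3  'dbaedgbgdehgaabfadcbccghg'
  #13 SA[13]=20  'dcbccghg'
  #14 SA[14]=11  'dehgaabfadcbccghg'
  #15 SA[15]=7  'dgbgdehgaabfadcbccghg'
  #16 SA[16]=6  'edgbgdehgaabfadcbccghg'
  #17 SA[17]=12  'ehgaabfadcbccghg'
  #18 SA[18]=18  'fadcbccghg'
  #19 SA[19]=27  'g'
  #20 SA[20]=14  'gaabfadcbccghg'
  #21 SA[21]=8  'gbgdehgaabfadcbccghg'
  #22 SA[22]=10  'gdehgaabfadcbccghg'
  #23 SA[23]=25  'ghg'
  #24 SA[24]=0  'hbhdbaedgbgdehgaabfadcbccghg'
  #25 SA[25]=2  'hdbaedgbgdehgaabfadcbccghg'
  #26 SA[26]=26  'hg'
  #27 SA[27]=13  'hgaabfadcbccghg'

[15, 16, 19, 5, 4, 22, 17, 9, 1, 21, 23, 24, 3, 20, 11, 7, 6, 12, 18, 27, 14, 8, 10, 25, 0, 2, 26, 13]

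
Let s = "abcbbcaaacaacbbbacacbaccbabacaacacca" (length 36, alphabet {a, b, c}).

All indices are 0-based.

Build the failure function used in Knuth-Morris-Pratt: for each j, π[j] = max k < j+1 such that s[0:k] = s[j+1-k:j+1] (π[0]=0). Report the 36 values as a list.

[0, 0, 0, 0, 0, 0, 1, 1, 1, 0, 1, 1, 0, 0, 0, 0, 1, 0, 1, 0, 0, 1, 0, 0, 0, 1, 2, 1, 0, 1, 1, 0, 1, 0, 0, 1]

π[0] = 0
j=1 s[j]='b': π[1]=0 (border '')
j=2 s[j]='c': π[2]=0 (border '')
j=3 s[j]='b': π[3]=0 (border '')
j=4 s[j]='b': π[4]=0 (border '')
j=5 s[j]='c': π[5]=0 (border '')
j=6 s[j]='a': π[6]=1 (border 'a')
j=7 s[j]='a': k: 1→0; π[7]=1 (border 'a')
j=8 s[j]='a': k: 1→0; π[8]=1 (border 'a')
j=9 s[j]='c': k: 1→0; π[9]=0 (border '')
j=10 s[j]='a': π[10]=1 (border 'a')
j=11 s[j]='a': k: 1→0; π[11]=1 (border 'a')
j=12 s[j]='c': k: 1→0; π[12]=0 (border '')
j=13 s[j]='b': π[13]=0 (border '')
j=14 s[j]='b': π[14]=0 (border '')
j=15 s[j]='b': π[15]=0 (border '')
j=16 s[j]='a': π[16]=1 (border 'a')
j=17 s[j]='c': k: 1→0; π[17]=0 (border '')
j=18 s[j]='a': π[18]=1 (border 'a')
j=19 s[j]='c': k: 1→0; π[19]=0 (border '')
j=20 s[j]='b': π[20]=0 (border '')
j=21 s[j]='a': π[21]=1 (border 'a')
j=22 s[j]='c': k: 1→0; π[22]=0 (border '')
j=23 s[j]='c': π[23]=0 (border '')
j=24 s[j]='b': π[24]=0 (border '')
j=25 s[j]='a': π[25]=1 (border 'a')
j=26 s[j]='b': π[26]=2 (border 'ab')
j=27 s[j]='a': k: 2→0; π[27]=1 (border 'a')
j=28 s[j]='c': k: 1→0; π[28]=0 (border '')
j=29 s[j]='a': π[29]=1 (border 'a')
j=30 s[j]='a': k: 1→0; π[30]=1 (border 'a')
j=31 s[j]='c': k: 1→0; π[31]=0 (border '')
j=32 s[j]='a': π[32]=1 (border 'a')
j=33 s[j]='c': k: 1→0; π[33]=0 (border '')
j=34 s[j]='c': π[34]=0 (border '')
j=35 s[j]='a': π[35]=1 (border 'a')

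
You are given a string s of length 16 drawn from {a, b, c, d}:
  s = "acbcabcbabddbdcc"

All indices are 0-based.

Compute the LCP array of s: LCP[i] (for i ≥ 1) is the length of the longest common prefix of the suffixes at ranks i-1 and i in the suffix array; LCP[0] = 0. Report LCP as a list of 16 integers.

[0, 2, 1, 0, 1, 2, 1, 2, 0, 1, 1, 2, 1, 0, 1, 1]

sorted suffixes:
  #0 SA[0]=4  'abcbabddbdcc'
  #1 SA[1]=8  'abddbdcc'
  #2 SA[2]=0  'acbcabcbabddbdcc'
  #3 SA[3]=7  'babddbdcc'
  #4 SA[4]=2  'bcabcbabddbdcc'
  #5 SA[5]=5  'bcbabddbdcc'
  #6 SA[6]=12  'bdcc'
  #7 SA[7]=9  'bddbdcc'
  #8 SA[8]=15  'c'
  #9 SA[9]=3  'cabcbabddbdcc'
  #10 SA[10]=6  'cbabddbdcc'
  #11 SA[11]=1  'cbcabcbabddbdcc'
  #12 SA[12]=14  'cc'
  #13 SA[13]=11  'dbdcc'
  #14 SA[14]=13  'dcc'
  #15 SA[15]=10  'ddbdcc'

SA = [4, 8, 0, 7, 2, 5, 12, 9, 15, 3, 6, 1, 14, 11, 13, 10]
rank  pair      lcp
   1  s[4:],s[8:]  2  'ab'
   2  s[8:],s[0:]  1  'a'
   3  s[0:],s[7:]  0  ''
   4  s[7:],s[2:]  1  'b'
   5  s[2:],s[5:]  2  'bc'
   6  s[5:],s[12:]  1  'b'
   7  s[12:],s[9:]  2  'bd'
   8  s[9:],s[15:]  0  ''
   9  s[15:],s[3:]  1  'c'
  10  s[3:],s[6:]  1  'c'
  11  s[6:],s[1:]  2  'cb'
  12  s[1:],s[14:]  1  'c'
  13  s[14:],s[11:]  0  ''
  14  s[11:],s[13:]  1  'd'
  15  s[13:],s[10:]  1  'd'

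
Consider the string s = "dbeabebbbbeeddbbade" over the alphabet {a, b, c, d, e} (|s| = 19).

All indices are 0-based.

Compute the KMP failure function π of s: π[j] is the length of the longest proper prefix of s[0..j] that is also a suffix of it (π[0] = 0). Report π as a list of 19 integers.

π[0] = 0
j=1 s[j]='b': π[1]=0 (border '')
j=2 s[j]='e': π[2]=0 (border '')
j=3 s[j]='a': π[3]=0 (border '')
j=4 s[j]='b': π[4]=0 (border '')
j=5 s[j]='e': π[5]=0 (border '')
j=6 s[j]='b': π[6]=0 (border '')
j=7 s[j]='b': π[7]=0 (border '')
j=8 s[j]='b': π[8]=0 (border '')
j=9 s[j]='b': π[9]=0 (border '')
j=10 s[j]='e': π[10]=0 (border '')
j=11 s[j]='e': π[11]=0 (border '')
j=12 s[j]='d': π[12]=1 (border 'd')
j=13 s[j]='d': k: 1→0; π[13]=1 (border 'd')
j=14 s[j]='b': π[14]=2 (border 'db')
j=15 s[j]='b': k: 2→0; π[15]=0 (border '')
j=16 s[j]='a': π[16]=0 (border '')
j=17 s[j]='d': π[17]=1 (border 'd')
j=18 s[j]='e': k: 1→0; π[18]=0 (border '')

[0, 0, 0, 0, 0, 0, 0, 0, 0, 0, 0, 0, 1, 1, 2, 0, 0, 1, 0]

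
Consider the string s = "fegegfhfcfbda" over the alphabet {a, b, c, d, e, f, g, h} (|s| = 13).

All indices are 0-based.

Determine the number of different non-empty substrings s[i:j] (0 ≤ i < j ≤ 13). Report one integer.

rank | idx | suffix
   0 |  12 | a
   1 |  10 | bda
   2 |   8 | cfbda
   3 |  11 | da
   4 |   1 | egegfhfcfbda
   5 |   3 | egfhfcfbda
   6 |   9 | fbda
   7 |   7 | fcfbda
   8 |   0 | fegegfhfcfbda
   9 |   5 | fhfcfbda
  10 |   2 | gegfhfcfbda
  11 |   4 | gfhfcfbda
  12 |   6 | hfcfbda

SA = [12, 10, 8, 11, 1, 3, 9, 7, 0, 5, 2, 4, 6]
i: (SA[i-1],SA[i]) lcp shared
  1: (12,10) 0 ''
  2: (10,8) 0 ''
  3: (8,11) 0 ''
  4: (11,1) 0 ''
  5: (1,3) 2 'eg'
  6: (3,9) 0 ''
  7: (9,7) 1 'f'
  8: (7,0) 1 'f'
  9: (0,5) 1 'f'
  10: (5,2) 0 ''
  11: (2,4) 1 'g'
  12: (4,6) 0 ''

n(n+1)/2 = 13·14/2 = 91
Σ LCP = 0 + 0 + 0 + 0 + 0 + 2 + 0 + 1 + 1 + 1 + 0 + 1 + 0 = 6
distinct = 91 − 6 = 85

85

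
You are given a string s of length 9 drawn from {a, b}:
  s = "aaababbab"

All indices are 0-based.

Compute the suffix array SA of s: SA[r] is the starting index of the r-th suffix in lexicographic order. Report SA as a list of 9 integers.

[0, 1, 7, 2, 4, 8, 6, 3, 5]

rank→(start, suffix):
  0 → (0, 'aaababbab')
  1 → (1, 'aababbab')
  2 → (7, 'ab')
  3 → (2, 'ababbab')
  4 → (4, 'abbab')
  5 → (8, 'b')
  6 → (6, 'bab')
  7 → (3, 'babbab')
  8 → (5, 'bbab')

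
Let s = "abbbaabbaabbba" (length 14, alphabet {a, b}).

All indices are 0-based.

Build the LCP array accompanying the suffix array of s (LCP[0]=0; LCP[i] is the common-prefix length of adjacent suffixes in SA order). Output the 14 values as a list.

[0, 1, 4, 1, 3, 5, 0, 2, 5, 1, 3, 6, 2, 4]

rank | idx | suffix
   0 |  13 | a
   1 |   4 | aabbaabbba
   2 |   8 | aabbba
   3 |   5 | abbaabbba
   4 |   9 | abbba
   5 |   0 | abbbaabbaabbba
   6 |  12 | ba
   7 |   3 | baabbaabbba
   8 |   7 | baabbba
   9 |  11 | bba
  10 |   2 | bbaabbaabbba
  11 |   6 | bbaabbba
  12 |  10 | bbba
  13 |   1 | bbbaabbaabbba

SA = [13, 4, 8, 5, 9, 0, 12, 3, 7, 11, 2, 6, 10, 1]
[i] adj suffixes → lcp
  [1] 13/4 → 1 ('a')
  [2] 4/8 → 4 ('aabb')
  [3] 8/5 → 1 ('a')
  [4] 5/9 → 3 ('abb')
  [5] 9/0 → 5 ('abbba')
  [6] 0/12 → 0 ('')
  [7] 12/3 → 2 ('ba')
  [8] 3/7 → 5 ('baabb')
  [9] 7/11 → 1 ('b')
  [10] 11/2 → 3 ('bba')
  [11] 2/6 → 6 ('bbaabb')
  [12] 6/10 → 2 ('bb')
  [13] 10/1 → 4 ('bbba')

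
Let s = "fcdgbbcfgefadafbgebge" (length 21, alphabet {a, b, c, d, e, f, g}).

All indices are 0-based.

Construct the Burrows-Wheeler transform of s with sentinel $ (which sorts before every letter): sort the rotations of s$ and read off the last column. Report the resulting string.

efdgbeffbacgggea$cdbbf

rank  rotation                last
    0  $fcdgbbcfgefadafbgebge  e
    1  adafbgebge$fcdgbbcfgef  f
    2  afbgebge$fcdgbbcfgefad  d
    3  bbcfgefadafbgebge$fcdg  g
    4  bcfgefadafbgebge$fcdgb  b
    5  bge$fcdgbbcfgefadafbge  e
    6  bgebge$fcdgbbcfgefadaf  f
    7  cdgbbcfgefadafbgebge$f  f
    8  cfgefadafbgebge$fcdgbb  b
    9  dafbgebge$fcdgbbcfgefa  a
   10  dgbbcfgefadafbgebge$fc  c
   11  e$fcdgbbcfgefadafbgebg  g
   12  ebge$fcdgbbcfgefadafbg  g
   13  efadafbgebge$fcdgbbcfg  g
   14  fadafbgebge$fcdgbbcfge  e
   15  fbgebge$fcdgbbcfgefada  a
   16  fcdgbbcfgefadafbgebge$  $
   17  fgefadafbgebge$fcdgbbc  c
   18  gbbcfgefadafbgebge$fcd  d
   19  ge$fcdgbbcfgefadafbgeb  b
   20  gebge$fcdgbbcfgefadafb  b
   21  gefadafbgebge$fcdgbbcf  f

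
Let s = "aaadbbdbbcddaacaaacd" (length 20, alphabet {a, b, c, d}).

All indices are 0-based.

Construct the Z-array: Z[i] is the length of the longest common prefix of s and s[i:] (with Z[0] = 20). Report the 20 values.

Z[0]=20
i=1: i≥r, start 0; Z[1]=2 grow→box=[1,3)
i=2: min(r-i=1, Z[1]=2)=1; Z[2]=1
i=3: i≥r, start 0; Z[3]=0
i=4: i≥r, start 0; Z[4]=0
i=5: i≥r, start 0; Z[5]=0
i=6: i≥r, start 0; Z[6]=0
i=7: i≥r, start 0; Z[7]=0
i=8: i≥r, start 0; Z[8]=0
i=9: i≥r, start 0; Z[9]=0
i=10: i≥r, start 0; Z[10]=0
i=11: i≥r, start 0; Z[11]=0
i=12: i≥r, start 0; Z[12]=2 grow→box=[12,14)
i=13: min(r-i=1, Z[1]=2)=1; Z[13]=1
i=14: i≥r, start 0; Z[14]=0
i=15: i≥r, start 0; Z[15]=3 grow→box=[15,18)
i=16: min(r-i=2, Z[1]=2)=2; Z[16]=2
i=17: min(r-i=1, Z[2]=1)=1; Z[17]=1
i=18: i≥r, start 0; Z[18]=0
i=19: i≥r, start 0; Z[19]=0

[20, 2, 1, 0, 0, 0, 0, 0, 0, 0, 0, 0, 2, 1, 0, 3, 2, 1, 0, 0]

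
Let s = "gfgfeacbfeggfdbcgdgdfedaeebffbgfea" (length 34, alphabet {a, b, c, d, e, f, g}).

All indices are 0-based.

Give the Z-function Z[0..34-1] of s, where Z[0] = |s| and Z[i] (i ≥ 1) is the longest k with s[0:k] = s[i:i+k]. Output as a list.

[34, 0, 2, 0, 0, 0, 0, 0, 0, 0, 1, 2, 0, 0, 0, 0, 1, 0, 1, 0, 0, 0, 0, 0, 0, 0, 0, 0, 0, 0, 2, 0, 0, 0]

Z[0]=34
i=1: fresh scan; Z[1]=0
i=2: fresh scan; Z[2]=2 scan→box=[2,4)
i=3: min(r-i=1, Z[1]=0)=0; Z[3]=0
i=4: fresh scan; Z[4]=0
i=5: fresh scan; Z[5]=0
i=6: fresh scan; Z[6]=0
i=7: fresh scan; Z[7]=0
i=8: fresh scan; Z[8]=0
i=9: fresh scan; Z[9]=0
i=10: fresh scan; Z[10]=1 scan→box=[10,11)
i=11: fresh scan; Z[11]=2 scan→box=[11,13)
i=12: min(r-i=1, Z[1]=0)=0; Z[12]=0
i=13: fresh scan; Z[13]=0
i=14: fresh scan; Z[14]=0
i=15: fresh scan; Z[15]=0
i=16: fresh scan; Z[16]=1 scan→box=[16,17)
i=17: fresh scan; Z[17]=0
i=18: fresh scan; Z[18]=1 scan→box=[18,19)
i=19: fresh scan; Z[19]=0
i=20: fresh scan; Z[20]=0
i=21: fresh scan; Z[21]=0
i=22: fresh scan; Z[22]=0
i=23: fresh scan; Z[23]=0
i=24: fresh scan; Z[24]=0
i=25: fresh scan; Z[25]=0
i=26: fresh scan; Z[26]=0
i=27: fresh scan; Z[27]=0
i=28: fresh scan; Z[28]=0
i=29: fresh scan; Z[29]=0
i=30: fresh scan; Z[30]=2 scan→box=[30,32)
i=31: min(r-i=1, Z[1]=0)=0; Z[31]=0
i=32: fresh scan; Z[32]=0
i=33: fresh scan; Z[33]=0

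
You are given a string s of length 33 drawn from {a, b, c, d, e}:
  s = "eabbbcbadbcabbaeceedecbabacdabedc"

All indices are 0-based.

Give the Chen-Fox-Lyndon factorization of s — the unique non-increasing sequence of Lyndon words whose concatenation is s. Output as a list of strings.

emit factor 1: 'e' (i=0, period=1)
emit factor 2: 'abbbcbadbc' (i=1, period=10)
emit factor 3: 'abbaeceedecb' (i=11, period=12)
emit factor 4: 'abacdabedc' (i=23, period=10)

["e", "abbbcbadbc", "abbaeceedecb", "abacdabedc"]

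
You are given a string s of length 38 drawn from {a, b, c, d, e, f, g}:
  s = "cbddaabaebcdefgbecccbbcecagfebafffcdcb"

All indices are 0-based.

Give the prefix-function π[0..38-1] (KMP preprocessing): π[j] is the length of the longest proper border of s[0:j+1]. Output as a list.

[0, 0, 0, 0, 0, 0, 0, 0, 0, 0, 1, 0, 0, 0, 0, 0, 0, 1, 1, 1, 2, 0, 1, 0, 1, 0, 0, 0, 0, 0, 0, 0, 0, 0, 1, 0, 1, 2]

π[0] = 0
j=1 s[j]='b': π[1]=0 (border '')
j=2 s[j]='d': π[2]=0 (border '')
j=3 s[j]='d': π[3]=0 (border '')
j=4 s[j]='a': π[4]=0 (border '')
j=5 s[j]='a': π[5]=0 (border '')
j=6 s[j]='b': π[6]=0 (border '')
j=7 s[j]='a': π[7]=0 (border '')
j=8 s[j]='e': π[8]=0 (border '')
j=9 s[j]='b': π[9]=0 (border '')
j=10 s[j]='c': π[10]=1 (border 'c')
j=11 s[j]='d': k: 1→0; π[11]=0 (border '')
j=12 s[j]='e': π[12]=0 (border '')
j=13 s[j]='f': π[13]=0 (border '')
j=14 s[j]='g': π[14]=0 (border '')
j=15 s[j]='b': π[15]=0 (border '')
j=16 s[j]='e': π[16]=0 (border '')
j=17 s[j]='c': π[17]=1 (border 'c')
j=18 s[j]='c': k: 1→0; π[18]=1 (border 'c')
j=19 s[j]='c': k: 1→0; π[19]=1 (border 'c')
j=20 s[j]='b': π[20]=2 (border 'cb')
j=21 s[j]='b': k: 2→0; π[21]=0 (border '')
j=22 s[j]='c': π[22]=1 (border 'c')
j=23 s[j]='e': k: 1→0; π[23]=0 (border '')
j=24 s[j]='c': π[24]=1 (border 'c')
j=25 s[j]='a': k: 1→0; π[25]=0 (border '')
j=26 s[j]='g': π[26]=0 (border '')
j=27 s[j]='f': π[27]=0 (border '')
j=28 s[j]='e': π[28]=0 (border '')
j=29 s[j]='b': π[29]=0 (border '')
j=30 s[j]='a': π[30]=0 (border '')
j=31 s[j]='f': π[31]=0 (border '')
j=32 s[j]='f': π[32]=0 (border '')
j=33 s[j]='f': π[33]=0 (border '')
j=34 s[j]='c': π[34]=1 (border 'c')
j=35 s[j]='d': k: 1→0; π[35]=0 (border '')
j=36 s[j]='c': π[36]=1 (border 'c')
j=37 s[j]='b': π[37]=2 (border 'cb')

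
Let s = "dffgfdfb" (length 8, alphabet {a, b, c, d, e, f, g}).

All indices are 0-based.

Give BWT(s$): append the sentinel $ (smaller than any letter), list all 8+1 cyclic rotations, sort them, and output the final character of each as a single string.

bff$dgdff

rank  rotation   last
    0  $dffgfdfb  b
    1  b$dffgfdf  f
    2  dfb$dffgf  f
    3  dffgfdfb$  $
    4  fb$dffgfd  d
    5  fdfb$dffg  g
    6  ffgfdfb$d  d
    7  fgfdfb$df  f
    8  gfdfb$dff  f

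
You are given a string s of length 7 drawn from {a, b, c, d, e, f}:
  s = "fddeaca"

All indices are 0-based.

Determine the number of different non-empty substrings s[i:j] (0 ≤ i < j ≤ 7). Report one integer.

26

rank→(start, suffix):
  0 → (6, 'a')
  1 → (4, 'aca')
  2 → (5, 'ca')
  3 → (1, 'ddeaca')
  4 → (2, 'deaca')
  5 → (3, 'eaca')
  6 → (0, 'fddeaca')

SA = [6, 4, 5, 1, 2, 3, 0]
i: (SA[i-1],SA[i]) lcp shared
  1: (6,4) 1 'a'
  2: (4,5) 0 ''
  3: (5,1) 0 ''
  4: (1,2) 1 'd'
  5: (2,3) 0 ''
  6: (3,0) 0 ''

n(n+1)/2 = 7·8/2 = 28
Σ LCP = 0 + 1 + 0 + 0 + 1 + 0 + 0 = 2
distinct = 28 − 2 = 26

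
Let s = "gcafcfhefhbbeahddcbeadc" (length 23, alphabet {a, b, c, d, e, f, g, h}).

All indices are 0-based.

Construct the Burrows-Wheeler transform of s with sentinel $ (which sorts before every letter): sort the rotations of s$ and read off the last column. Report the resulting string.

cecehcbdgdfadhbbhaec$faf

rank  rotation                  last
    0  $gcafcfhefhbbeahddcbeadc  c
    1  adc$gcafcfhefhbbeahddcbe  e
    2  afcfhefhbbeahddcbeadc$gc  c
    3  ahddcbeadc$gcafcfhefhbbe  e
    4  bbeahddcbeadc$gcafcfhefh  h
    5  beadc$gcafcfhefhbbeahddc  c
    6  beahddcbeadc$gcafcfhefhb  b
    7  c$gcafcfhefhbbeahddcbead  d
    8  cafcfhefhbbeahddcbeadc$g  g
    9  cbeadc$gcafcfhefhbbeahdd  d
   10  cfhefhbbeahddcbeadc$gcaf  f
   11  dc$gcafcfhefhbbeahddcbea  a
   12  dcbeadc$gcafcfhefhbbeahd  d
   13  ddcbeadc$gcafcfhefhbbeah  h
   14  eadc$gcafcfhefhbbeahddcb  b
   15  eahddcbeadc$gcafcfhefhbb  b
   16  efhbbeahddcbeadc$gcafcfh  h
   17  fcfhefhbbeahddcbeadc$gca  a
   18  fhbbeahddcbeadc$gcafcfhe  e
   19  fhefhbbeahddcbeadc$gcafc  c
   20  gcafcfhefhbbeahddcbeadc$  $
   21  hbbeahddcbeadc$gcafcfhef  f
   22  hddcbeadc$gcafcfhefhbbea  a
   23  hefhbbeahddcbeadc$gcafcf  f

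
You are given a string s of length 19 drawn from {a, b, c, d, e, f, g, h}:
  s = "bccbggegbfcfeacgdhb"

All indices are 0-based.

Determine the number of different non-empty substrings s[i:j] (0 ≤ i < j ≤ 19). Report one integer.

179

rank→(start, suffix):
  0 → (13, 'acgdhb')
  1 → (18, 'b')
  2 → (0, 'bccbggegbfcfeacgdhb')
  3 → (8, 'bfcfeacgdhb')
  4 → (3, 'bggegbfcfeacgdhb')
  5 → (2, 'cbggegbfcfeacgdhb')
  6 → (1, 'ccbggegbfcfeacgdhb')
  7 → (10, 'cfeacgdhb')
  8 → (14, 'cgdhb')
  9 → (16, 'dhb')
  10 → (12, 'eacgdhb')
  11 → (6, 'egbfcfeacgdhb')
  12 → (9, 'fcfeacgdhb')
  13 → (11, 'feacgdhb')
  14 → (7, 'gbfcfeacgdhb')
  15 → (15, 'gdhb')
  16 → (5, 'gegbfcfeacgdhb')
  17 → (4, 'ggegbfcfeacgdhb')
  18 → (17, 'hb')

SA = [13, 18, 0, 8, 3, 2, 1, 10, 14, 16, 12, 6, 9, 11, 7, 15, 5, 4, 17]
rank  pair      lcp
   1  s[13:],s[18:]  0  ''
   2  s[18:],s[0:]  1  'b'
   3  s[0:],s[8:]  1  'b'
   4  s[8:],s[3:]  1  'b'
   5  s[3:],s[2:]  0  ''
   6  s[2:],s[1:]  1  'c'
   7  s[1:],s[10:]  1  'c'
   8  s[10:],s[14:]  1  'c'
   9  s[14:],s[16:]  0  ''
  10  s[16:],s[12:]  0  ''
  11  s[12:],s[6:]  1  'e'
  12  s[6:],s[9:]  0  ''
  13  s[9:],s[11:]  1  'f'
  14  s[11:],s[7:]  0  ''
  15  s[7:],s[15:]  1  'g'
  16  s[15:],s[5:]  1  'g'
  17  s[5:],s[4:]  1  'g'
  18  s[4:],s[17:]  0  ''

n(n+1)/2 = 19·20/2 = 190
Σ LCP = 0 + 0 + 1 + 1 + 1 + 0 + 1 + 1 + 1 + 0 + 0 + 1 + 0 + 1 + 0 + 1 + 1 + 1 + 0 = 11
distinct = 190 − 11 = 179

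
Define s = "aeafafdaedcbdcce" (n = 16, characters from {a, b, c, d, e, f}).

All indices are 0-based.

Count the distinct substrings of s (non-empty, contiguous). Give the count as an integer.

123

rank→(start, suffix):
  0 → (0, 'aeafafdaedcbdcce')
  1 → (7, 'aedcbdcce')
  2 → (2, 'afafdaedcbdcce')
  3 → (4, 'afdaedcbdcce')
  4 → (11, 'bdcce')
  5 → (10, 'cbdcce')
  6 → (13, 'cce')
  7 → (14, 'ce')
  8 → (6, 'daedcbdcce')
  9 → (9, 'dcbdcce')
  10 → (12, 'dcce')
  11 → (15, 'e')
  12 → (1, 'eafafdaedcbdcce')
  13 → (8, 'edcbdcce')
  14 → (3, 'fafdaedcbdcce')
  15 → (5, 'fdaedcbdcce')

SA = [0, 7, 2, 4, 11, 10, 13, 14, 6, 9, 12, 15, 1, 8, 3, 5]
[i] adj suffixes → lcp
  [1] 0/7 → 2 ('ae')
  [2] 7/2 → 1 ('a')
  [3] 2/4 → 2 ('af')
  [4] 4/11 → 0 ('')
  [5] 11/10 → 0 ('')
  [6] 10/13 → 1 ('c')
  [7] 13/14 → 1 ('c')
  [8] 14/6 → 0 ('')
  [9] 6/9 → 1 ('d')
  [10] 9/12 → 2 ('dc')
  [11] 12/15 → 0 ('')
  [12] 15/1 → 1 ('e')
  [13] 1/8 → 1 ('e')
  [14] 8/3 → 0 ('')
  [15] 3/5 → 1 ('f')

n(n+1)/2 = 16·17/2 = 136
Σ LCP = 0 + 2 + 1 + 2 + 0 + 0 + 1 + 1 + 0 + 1 + 2 + 0 + 1 + 1 + 0 + 1 = 13
distinct = 136 − 13 = 123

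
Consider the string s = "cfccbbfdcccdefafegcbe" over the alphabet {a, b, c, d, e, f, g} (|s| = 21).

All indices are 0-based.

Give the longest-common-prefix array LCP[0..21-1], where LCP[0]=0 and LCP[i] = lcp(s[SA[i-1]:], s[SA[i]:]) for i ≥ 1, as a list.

[0, 0, 1, 1, 0, 2, 1, 2, 2, 1, 1, 0, 1, 0, 1, 1, 0, 1, 1, 1, 0]

rank→(start, suffix):
  0 → (14, 'afegcbe')
  1 → (4, 'bbfdcccdefafegcbe')
  2 → (19, 'be')
  3 → (5, 'bfdcccdefafegcbe')
  4 → (3, 'cbbfdcccdefafegcbe')
  5 → (18, 'cbe')
  6 → (2, 'ccbbfdcccdefafegcbe')
  7 → (8, 'cccdefafegcbe')
  8 → (9, 'ccdefafegcbe')
  9 → (10, 'cdefafegcbe')
  10 → (0, 'cfccbbfdcccdefafegcbe')
  11 → (7, 'dcccdefafegcbe')
  12 → (11, 'defafegcbe')
  13 → (20, 'e')
  14 → (12, 'efafegcbe')
  15 → (16, 'egcbe')
  16 → (13, 'fafegcbe')
  17 → (1, 'fccbbfdcccdefafegcbe')
  18 → (6, 'fdcccdefafegcbe')
  19 → (15, 'fegcbe')
  20 → (17, 'gcbe')

SA = [14, 4, 19, 5, 3, 18, 2, 8, 9, 10, 0, 7, 11, 20, 12, 16, 13, 1, 6, 15, 17]
i: (SA[i-1],SA[i]) lcp shared
  1: (14,4) 0 ''
  2: (4,19) 1 'b'
  3: (19,5) 1 'b'
  4: (5,3) 0 ''
  5: (3,18) 2 'cb'
  6: (18,2) 1 'c'
  7: (2,8) 2 'cc'
  8: (8,9) 2 'cc'
  9: (9,10) 1 'c'
  10: (10,0) 1 'c'
  11: (0,7) 0 ''
  12: (7,11) 1 'd'
  13: (11,20) 0 ''
  14: (20,12) 1 'e'
  15: (12,16) 1 'e'
  16: (16,13) 0 ''
  17: (13,1) 1 'f'
  18: (1,6) 1 'f'
  19: (6,15) 1 'f'
  20: (15,17) 0 ''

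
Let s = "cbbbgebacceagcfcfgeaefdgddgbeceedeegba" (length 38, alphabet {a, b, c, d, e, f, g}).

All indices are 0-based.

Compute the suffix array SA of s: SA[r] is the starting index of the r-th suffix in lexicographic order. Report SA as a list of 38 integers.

[37, 7, 19, 11, 36, 6, 1, 2, 27, 3, 0, 8, 9, 29, 13, 15, 24, 32, 25, 22, 18, 10, 5, 28, 31, 30, 33, 20, 34, 14, 21, 16, 35, 26, 12, 23, 17, 4]

rank | idx | suffix
   0 |  37 | a
   1 |   7 | acceagcfcfgeaefdgddgbeceedeegba
   2 |  19 | aefdgddgbeceedeegba
   3 |  11 | agcfcfgeaefdgddgbeceedeegba
   4 |  36 | ba
   5 |   6 | bacceagcfcfgeaefdgddgbeceedeegba
   6 |   1 | bbbgebacceagcfcfgeaefdgddgbeceedeegba
   7 |   2 | bbgebacceagcfcfgeaefdgddgbeceedeegba
   8 |  27 | beceedeegba
   9 |   3 | bgebacceagcfcfgeaefdgddgbeceedeegba
  10 |   0 | cbbbgebacceagcfcfgeaefdgddgbeceedeegba
  11 |   8 | cceagcfcfgeaefdgddgbeceedeegba
  12 |   9 | ceagcfcfgeaefdgddgbeceedeegba
  13 |  29 | ceedeegba
  14 |  13 | cfcfgeaefdgddgbeceedeegba
  15 |  15 | cfgeaefdgddgbeceedeegba
  16 |  24 | ddgbeceedeegba
  17 |  32 | deegba
  18 |  25 | dgbeceedeegba
  19 |  22 | dgddgbeceedeegba
  20 |  18 | eaefdgddgbeceedeegba
  21 |  10 | eagcfcfgeaefdgddgbeceedeegba
  22 |   5 | ebacceagcfcfgeaefdgddgbeceedeegba
  23 |  28 | eceedeegba
  24 |  31 | edeegba
  25 |  30 | eedeegba
  26 |  33 | eegba
  27 |  20 | efdgddgbeceedeegba
  28 |  34 | egba
  29 |  14 | fcfgeaefdgddgbeceedeegba
  30 |  21 | fdgddgbeceedeegba
  31 |  16 | fgeaefdgddgbeceedeegba
  32 |  35 | gba
  33 |  26 | gbeceedeegba
  34 |  12 | gcfcfgeaefdgddgbeceedeegba
  35 |  23 | gddgbeceedeegba
  36 |  17 | geaefdgddgbeceedeegba
  37 |   4 | gebacceagcfcfgeaefdgddgbeceedeegba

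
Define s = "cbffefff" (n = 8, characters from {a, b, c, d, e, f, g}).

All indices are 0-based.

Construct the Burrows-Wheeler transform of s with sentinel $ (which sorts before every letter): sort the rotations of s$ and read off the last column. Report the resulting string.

fc$ffffbe

rank  rotation   last
    0  $cbffefff  f
    1  bffefff$c  c
    2  cbffefff$  $
    3  efff$cbff  f
    4  f$cbffeff  f
    5  fefff$cbf  f
    6  ff$cbffef  f
    7  ffefff$cb  b
    8  fff$cbffe  e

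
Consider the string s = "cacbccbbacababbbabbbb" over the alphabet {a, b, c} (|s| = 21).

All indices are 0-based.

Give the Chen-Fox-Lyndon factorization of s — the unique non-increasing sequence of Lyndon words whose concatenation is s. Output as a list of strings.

emit factor 1: 'c' (i=0, period=1)
emit factor 2: 'acbccbb' (i=1, period=7)
emit factor 3: 'ac' (i=8, period=2)
emit factor 4: 'ababbbabbbb' (i=10, period=11)

["c", "acbccbb", "ac", "ababbbabbbb"]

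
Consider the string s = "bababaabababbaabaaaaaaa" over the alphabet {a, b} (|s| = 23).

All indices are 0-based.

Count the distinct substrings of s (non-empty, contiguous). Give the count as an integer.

sorted suffixes:
  #0 SA[0]=22  'a'
  #1 SA[1]=21  'aa'
  #2 SA[2]=20  'aaa'
  #3 SA[3]=19  'aaaa'
  #4 SA[4]=18  'aaaaa'
  #5 SA[5]=17  'aaaaaa'
  #6 SA[6]=16  'aaaaaaa'
  #7 SA[7]=13  'aabaaaaaaa'
  #8 SA[8]=5  'aabababbaabaaaaaaa'
  #9 SA[9]=14  'abaaaaaaa'
  #10 SA[10]=3  'abaabababbaabaaaaaaa'
  #11 SA[11]=1  'ababaabababbaabaaaaaaa'
  #12 SA[12]=6  'abababbaabaaaaaaa'
  #13 SA[13]=8  'ababbaabaaaaaaa'
  #14 SA[14]=10  'abbaabaaaaaaa'
  #15 SA[15]=15  'baaaaaaa'
  #16 SA[16]=12  'baabaaaaaaa'
  #17 SA[17]=4  'baabababbaabaaaaaaa'
  #18 SA[18]=2  'babaabababbaabaaaaaaa'
  #19 SA[19]=0  'bababaabababbaabaaaaaaa'
  #20 SA[20]=7  'bababbaabaaaaaaa'
  #21 SA[21]=9  'babbaabaaaaaaa'
  #22 SA[22]=11  'bbaabaaaaaaa'

SA = [22, 21, 20, 19, 18, 17, 16, 13, 5, 14, 3, 1, 6, 8, 10, 15, 12, 4, 2, 0, 7, 9, 11]
rank  pair      lcp
   1  s[22:],s[21:]  1  'a'
   2  s[21:],s[20:]  2  'aa'
   3  s[20:],s[19:]  3  'aaa'
   4  s[19:],s[18:]  4  'aaaa'
   5  s[18:],s[17:]  5  'aaaaa'
   6  s[17:],s[16:]  6  'aaaaaa'
   7  s[16:],s[13:]  2  'aa'
   8  s[13:],s[5:]  4  'aaba'
   9  s[5:],s[14:]  1  'a'
  10  s[14:],s[3:]  4  'abaa'
  11  s[3:],s[1:]  3  'aba'
  12  s[1:],s[6:]  5  'ababa'
  13  s[6:],s[8:]  4  'abab'
  14  s[8:],s[10:]  2  'ab'
  15  s[10:],s[15:]  0  ''
  16  s[15:],s[12:]  3  'baa'
  17  s[12:],s[4:]  5  'baaba'
  18  s[4:],s[2:]  2  'ba'
  19  s[2:],s[0:]  4  'baba'
  20  s[0:],s[7:]  5  'babab'
  21  s[7:],s[9:]  3  'bab'
  22  s[9:],s[11:]  1  'b'

n(n+1)/2 = 23·24/2 = 276
Σ LCP = 0 + 1 + 2 + 3 + 4 + 5 + 6 + 2 + 4 + 1 + 4 + 3 + 5 + 4 + 2 + 0 + 3 + 5 + 2 + 4 + 5 + 3 + 1 = 69
distinct = 276 − 69 = 207

207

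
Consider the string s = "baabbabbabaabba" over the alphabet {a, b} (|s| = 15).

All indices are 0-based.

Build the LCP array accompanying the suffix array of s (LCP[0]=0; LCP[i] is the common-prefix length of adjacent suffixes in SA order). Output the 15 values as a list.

sorted suffixes:
  #0 SA[0]=14  'a'
  #1 SA[1]=10  'aabba'
  #2 SA[2]=1  'aabbabbabaabba'
  #3 SA[3]=8  'abaabba'
  #4 SA[4]=11  'abba'
  #5 SA[5]=5  'abbabaabba'
  #6 SA[6]=2  'abbabbabaabba'
  #7 SA[7]=13  'ba'
  #8 SA[8]=9  'baabba'
  #9 SA[9]=0  'baabbabbabaabba'
  #10 SA[10]=7  'babaabba'
  #11 SA[11]=4  'babbabaabba'
  #12 SA[12]=12  'bba'
  #13 SA[13]=6  'bbabaabba'
  #14 SA[14]=3  'bbabbabaabba'

SA = [14, 10, 1, 8, 11, 5, 2, 13, 9, 0, 7, 4, 12, 6, 3]
rank  pair      lcp
   1  s[14:],s[10:]  1  'a'
   2  s[10:],s[1:]  5  'aabba'
   3  s[1:],s[8:]  1  'a'
   4  s[8:],s[11:]  2  'ab'
   5  s[11:],s[5:]  4  'abba'
   6  s[5:],s[2:]  5  'abbab'
   7  s[2:],s[13:]  0  ''
   8  s[13:],s[9:]  2  'ba'
   9  s[9:],s[0:]  6  'baabba'
  10  s[0:],s[7:]  2  'ba'
  11  s[7:],s[4:]  3  'bab'
  12  s[4:],s[12:]  1  'b'
  13  s[12:],s[6:]  3  'bba'
  14  s[6:],s[3:]  4  'bbab'

[0, 1, 5, 1, 2, 4, 5, 0, 2, 6, 2, 3, 1, 3, 4]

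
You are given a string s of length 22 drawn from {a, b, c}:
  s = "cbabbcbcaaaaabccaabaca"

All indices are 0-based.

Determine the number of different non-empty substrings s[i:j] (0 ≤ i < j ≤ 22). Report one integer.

sorted suffixes:
  #0 SA[0]=21  'a'
  #1 SA[1]=8  'aaaaabccaabaca'
  #2 SA[2]=9  'aaaabccaabaca'
  #3 SA[3]=10  'aaabccaabaca'
  #4 SA[4]=16  'aabaca'
  #5 SA[5]=11  'aabccaabaca'
  #6 SA[6]=17  'abaca'
  #7 SA[7]=2  'abbcbcaaaaabccaabaca'
  #8 SA[8]=12  'abccaabaca'
  #9 SA[9]=19  'aca'
  #10 SA[10]=1  'babbcbcaaaaabccaabaca'
  #11 SA[11]=18  'baca'
  #12 SA[12]=3  'bbcbcaaaaabccaabaca'
  #13 SA[13]=6  'bcaaaaabccaabaca'
  #14 SA[14]=4  'bcbcaaaaabccaabaca'
  #15 SA[15]=13  'bccaabaca'
  #16 SA[16]=20  'ca'
  #17 SA[17]=7  'caaaaabccaabaca'
  #18 SA[18]=15  'caabaca'
  #19 SA[19]=0  'cbabbcbcaaaaabccaabaca'
  #20 SA[20]=5  'cbcaaaaabccaabaca'
  #21 SA[21]=14  'ccaabaca'

SA = [21, 8, 9, 10, 16, 11, 17, 2, 12, 19, 1, 18, 3, 6, 4, 13, 20, 7, 15, 0, 5, 14]
i: (SA[i-1],SA[i]) lcp shared
  1: (21,8) 1 'a'
  2: (8,9) 4 'aaaa'
  3: (9,10) 3 'aaa'
  4: (10,16) 2 'aa'
  5: (16,11) 3 'aab'
  6: (11,17) 1 'a'
  7: (17,2) 2 'ab'
  8: (2,12) 2 'ab'
  9: (12,19) 1 'a'
  10: (19,1) 0 ''
  11: (1,18) 2 'ba'
  12: (18,3) 1 'b'
  13: (3,6) 1 'b'
  14: (6,4) 2 'bc'
  15: (4,13) 2 'bc'
  16: (13,20) 0 ''
  17: (20,7) 2 'ca'
  18: (7,15) 3 'caa'
  19: (15,0) 1 'c'
  20: (0,5) 2 'cb'
  21: (5,14) 1 'c'

n(n+1)/2 = 22·23/2 = 253
Σ LCP = 0 + 1 + 4 + 3 + 2 + 3 + 1 + 2 + 2 + 1 + 0 + 2 + 1 + 1 + 2 + 2 + 0 + 2 + 3 + 1 + 2 + 1 = 36
distinct = 253 − 36 = 217

217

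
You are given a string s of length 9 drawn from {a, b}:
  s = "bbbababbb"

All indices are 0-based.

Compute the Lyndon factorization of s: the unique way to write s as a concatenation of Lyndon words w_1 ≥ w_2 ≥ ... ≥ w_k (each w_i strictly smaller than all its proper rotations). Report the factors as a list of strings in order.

emit factor 1: 'b' (i=0, period=1)
emit factor 2: 'b' (i=1, period=1)
emit factor 3: 'b' (i=2, period=1)
emit factor 4: 'ababbb' (i=3, period=6)

["b", "b", "b", "ababbb"]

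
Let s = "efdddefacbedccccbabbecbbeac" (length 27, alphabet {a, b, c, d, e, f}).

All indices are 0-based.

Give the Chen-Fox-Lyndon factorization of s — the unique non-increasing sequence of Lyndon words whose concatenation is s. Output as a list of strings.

["ef", "dddef", "acbedccccb", "abbecbbeac"]

emit factor 1: 'ef' (i=0, period=2)
emit factor 2: 'dddef' (i=2, period=5)
emit factor 3: 'acbedccccb' (i=7, period=10)
emit factor 4: 'abbecbbeac' (i=17, period=10)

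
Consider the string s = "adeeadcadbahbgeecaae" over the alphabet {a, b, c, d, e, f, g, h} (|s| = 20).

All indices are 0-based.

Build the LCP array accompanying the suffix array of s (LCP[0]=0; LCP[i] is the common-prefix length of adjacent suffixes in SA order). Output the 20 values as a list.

rank→(start, suffix):
  0 → (17, 'aae')
  1 → (7, 'adbahbgeecaae')
  2 → (4, 'adcadbahbgeecaae')
  3 → (0, 'adeeadcadbahbgeecaae')
  4 → (18, 'ae')
  5 → (10, 'ahbgeecaae')
  6 → (9, 'bahbgeecaae')
  7 → (12, 'bgeecaae')
  8 → (16, 'caae')
  9 → (6, 'cadbahbgeecaae')
  10 → (8, 'dbahbgeecaae')
  11 → (5, 'dcadbahbgeecaae')
  12 → (1, 'deeadcadbahbgeecaae')
  13 → (19, 'e')
  14 → (3, 'eadcadbahbgeecaae')
  15 → (15, 'ecaae')
  16 → (2, 'eeadcadbahbgeecaae')
  17 → (14, 'eecaae')
  18 → (13, 'geecaae')
  19 → (11, 'hbgeecaae')

SA = [17, 7, 4, 0, 18, 10, 9, 12, 16, 6, 8, 5, 1, 19, 3, 15, 2, 14, 13, 11]
i: (SA[i-1],SA[i]) lcp shared
  1: (17,7) 1 'a'
  2: (7,4) 2 'ad'
  3: (4,0) 2 'ad'
  4: (0,18) 1 'a'
  5: (18,10) 1 'a'
  6: (10,9) 0 ''
  7: (9,12) 1 'b'
  8: (12,16) 0 ''
  9: (16,6) 2 'ca'
  10: (6,8) 0 ''
  11: (8,5) 1 'd'
  12: (5,1) 1 'd'
  13: (1,19) 0 ''
  14: (19,3) 1 'e'
  15: (3,15) 1 'e'
  16: (15,2) 1 'e'
  17: (2,14) 2 'ee'
  18: (14,13) 0 ''
  19: (13,11) 0 ''

[0, 1, 2, 2, 1, 1, 0, 1, 0, 2, 0, 1, 1, 0, 1, 1, 1, 2, 0, 0]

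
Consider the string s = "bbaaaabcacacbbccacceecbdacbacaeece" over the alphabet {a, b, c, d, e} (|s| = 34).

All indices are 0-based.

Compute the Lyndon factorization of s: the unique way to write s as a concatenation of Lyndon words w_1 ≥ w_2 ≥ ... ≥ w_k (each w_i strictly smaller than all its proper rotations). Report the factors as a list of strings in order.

emit factor 1: 'b' (i=0, period=1)
emit factor 2: 'b' (i=1, period=1)
emit factor 3: 'aaaabcacacbbccacceecbdacbacaeece' (i=2, period=32)

["b", "b", "aaaabcacacbbccacceecbdacbacaeece"]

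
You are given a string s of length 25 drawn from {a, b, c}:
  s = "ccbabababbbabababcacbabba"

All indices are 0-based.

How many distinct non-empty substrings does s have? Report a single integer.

rank | idx | suffix
   0 |  24 | a
   1 |   3 | abababbbabababcacbabba
   2 |  11 | abababcacbabba
   3 |   5 | ababbbabababcacbabba
   4 |  13 | ababcacbabba
   5 |  21 | abba
   6 |   7 | abbbabababcacbabba
   7 |  15 | abcacbabba
   8 |  18 | acbabba
   9 |  23 | ba
  10 |   2 | babababbbabababcacbabba
  11 |  10 | babababcacbabba
  12 |   4 | bababbbabababcacbabba
  13 |  12 | bababcacbabba
  14 |  20 | babba
  15 |   6 | babbbabababcacbabba
  16 |  14 | babcacbabba
  17 |  22 | bba
  18 |   9 | bbabababcacbabba
  19 |   8 | bbbabababcacbabba
  20 |  16 | bcacbabba
  21 |  17 | cacbabba
  22 |   1 | cbabababbbabababcacbabba
  23 |  19 | cbabba
  24 |   0 | ccbabababbbabababcacbabba

SA = [24, 3, 11, 5, 13, 21, 7, 15, 18, 23, 2, 10, 4, 12, 20, 6, 14, 22, 9, 8, 16, 17, 1, 19, 0]
rank  pair      lcp
   1  s[24:],s[3:]  1  'a'
   2  s[3:],s[11:]  6  'ababab'
   3  s[11:],s[5:]  4  'abab'
   4  s[5:],s[13:]  4  'abab'
   5  s[13:],s[21:]  2  'ab'
   6  s[21:],s[7:]  3  'abb'
   7  s[7:],s[15:]  2  'ab'
   8  s[15:],s[18:]  1  'a'
   9  s[18:],s[23:]  0  ''
  10  s[23:],s[2:]  2  'ba'
  11  s[2:],s[10:]  7  'bababab'
  12  s[10:],s[4:]  5  'babab'
  13  s[4:],s[12:]  5  'babab'
  14  s[12:],s[20:]  3  'bab'
  15  s[20:],s[6:]  4  'babb'
  16  s[6:],s[14:]  3  'bab'
  17  s[14:],s[22:]  1  'b'
  18  s[22:],s[9:]  3  'bba'
  19  s[9:],s[8:]  2  'bb'
  20  s[8:],s[16:]  1  'b'
  21  s[16:],s[17:]  0  ''
  22  s[17:],s[1:]  1  'c'
  23  s[1:],s[19:]  4  'cbab'
  24  s[19:],s[0:]  1  'c'

n(n+1)/2 = 25·26/2 = 325
Σ LCP = 0 + 1 + 6 + 4 + 4 + 2 + 3 + 2 + 1 + 0 + 2 + 7 + 5 + 5 + 3 + 4 + 3 + 1 + 3 + 2 + 1 + 0 + 1 + 4 + 1 = 65
distinct = 325 − 65 = 260

260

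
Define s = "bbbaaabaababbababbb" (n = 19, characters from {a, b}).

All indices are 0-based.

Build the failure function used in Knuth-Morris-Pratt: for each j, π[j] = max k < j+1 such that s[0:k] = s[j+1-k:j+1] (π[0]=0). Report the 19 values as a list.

[0, 1, 2, 0, 0, 0, 1, 0, 0, 1, 0, 1, 2, 0, 1, 0, 1, 2, 3]

π[0] = 0
j=1 s[j]='b': π[1]=1 (border 'b')
j=2 s[j]='b': π[2]=2 (border 'bb')
j=3 s[j]='a': k: 2→1→0; π[3]=0 (border '')
j=4 s[j]='a': π[4]=0 (border '')
j=5 s[j]='a': π[5]=0 (border '')
j=6 s[j]='b': π[6]=1 (border 'b')
j=7 s[j]='a': k: 1→0; π[7]=0 (border '')
j=8 s[j]='a': π[8]=0 (border '')
j=9 s[j]='b': π[9]=1 (border 'b')
j=10 s[j]='a': k: 1→0; π[10]=0 (border '')
j=11 s[j]='b': π[11]=1 (border 'b')
j=12 s[j]='b': π[12]=2 (border 'bb')
j=13 s[j]='a': k: 2→1→0; π[13]=0 (border '')
j=14 s[j]='b': π[14]=1 (border 'b')
j=15 s[j]='a': k: 1→0; π[15]=0 (border '')
j=16 s[j]='b': π[16]=1 (border 'b')
j=17 s[j]='b': π[17]=2 (border 'bb')
j=18 s[j]='b': π[18]=3 (border 'bbb')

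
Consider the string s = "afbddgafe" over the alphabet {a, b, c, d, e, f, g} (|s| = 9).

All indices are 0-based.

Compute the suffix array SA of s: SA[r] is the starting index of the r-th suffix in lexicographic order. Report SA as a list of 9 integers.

[0, 6, 2, 3, 4, 8, 1, 7, 5]

rank | idx | suffix
   0 |   0 | afbddgafe
   1 |   6 | afe
   2 |   2 | bddgafe
   3 |   3 | ddgafe
   4 |   4 | dgafe
   5 |   8 | e
   6 |   1 | fbddgafe
   7 |   7 | fe
   8 |   5 | gafe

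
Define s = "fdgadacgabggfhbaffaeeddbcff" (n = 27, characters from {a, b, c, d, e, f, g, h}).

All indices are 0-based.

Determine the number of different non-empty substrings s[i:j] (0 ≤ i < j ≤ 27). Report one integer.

357

sorted suffixes:
  #0 SA[0]=8  'abggfhbaffaeeddbcff'
  #1 SA[1]=5  'acgabggfhbaffaeeddbcff'
  #2 SA[2]=3  'adacgabggfhbaffaeeddbcff'
  #3 SA[3]=18  'aeeddbcff'
  #4 SA[4]=15  'affaeeddbcff'
  #5 SA[5]=14  'baffaeeddbcff'
  #6 SA[6]=23  'bcff'
  #7 SA[7]=9  'bggfhbaffaeeddbcff'
  #8 SA[8]=24  'cff'
  #9 SA[9]=6  'cgabggfhbaffaeeddbcff'
  #10 SA[10]=4  'dacgabggfhbaffaeeddbcff'
  #11 SA[11]=22  'dbcff'
  #12 SA[12]=21  'ddbcff'
  #13 SA[13]=1  'dgadacgabggfhbaffaeeddbcff'
  #14 SA[14]=20  'eddbcff'
  #15 SA[15]=19  'eeddbcff'
  #16 SA[16]=26  'f'
  #17 SA[17]=17  'faeeddbcff'
  #18 SA[18]=0  'fdgadacgabggfhbaffaeeddbcff'
  #19 SA[19]=25  'ff'
  #20 SA[20]=16  'ffaeeddbcff'
  #21 SA[21]=12  'fhbaffaeeddbcff'
  #22 SA[22]=7  'gabggfhbaffaeeddbcff'
  #23 SA[23]=2  'gadacgabggfhbaffaeeddbcff'
  #24 SA[24]=11  'gfhbaffaeeddbcff'
  #25 SA[25]=10  'ggfhbaffaeeddbcff'
  #26 SA[26]=13  'hbaffaeeddbcff'

SA = [8, 5, 3, 18, 15, 14, 23, 9, 24, 6, 4, 22, 21, 1, 20, 19, 26, 17, 0, 25, 16, 12, 7, 2, 11, 10, 13]
i: (SA[i-1],SA[i]) lcp shared
  1: (8,5) 1 'a'
  2: (5,3) 1 'a'
  3: (3,18) 1 'a'
  4: (18,15) 1 'a'
  5: (15,14) 0 ''
  6: (14,23) 1 'b'
  7: (23,9) 1 'b'
  8: (9,24) 0 ''
  9: (24,6) 1 'c'
  10: (6,4) 0 ''
  11: (4,22) 1 'd'
  12: (22,21) 1 'd'
  13: (21,1) 1 'd'
  14: (1,20) 0 ''
  15: (20,19) 1 'e'
  16: (19,26) 0 ''
  17: (26,17) 1 'f'
  18: (17,0) 1 'f'
  19: (0,25) 1 'f'
  20: (25,16) 2 'ff'
  21: (16,12) 1 'f'
  22: (12,7) 0 ''
  23: (7,2) 2 'ga'
  24: (2,11) 1 'g'
  25: (11,10) 1 'g'
  26: (10,13) 0 ''

n(n+1)/2 = 27·28/2 = 378
Σ LCP = 0 + 1 + 1 + 1 + 1 + 0 + 1 + 1 + 0 + 1 + 0 + 1 + 1 + 1 + 0 + 1 + 0 + 1 + 1 + 1 + 2 + 1 + 0 + 2 + 1 + 1 + 0 = 21
distinct = 378 − 21 = 357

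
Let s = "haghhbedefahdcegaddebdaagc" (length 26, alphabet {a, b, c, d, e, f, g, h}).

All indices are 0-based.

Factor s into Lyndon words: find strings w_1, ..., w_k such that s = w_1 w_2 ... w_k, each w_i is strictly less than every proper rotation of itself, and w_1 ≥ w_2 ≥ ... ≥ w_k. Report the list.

emit factor 1: 'h' (i=0, period=1)
emit factor 2: 'aghhbedefahdceg' (i=1, period=15)
emit factor 3: 'addebd' (i=16, period=6)
emit factor 4: 'aagc' (i=22, period=4)

["h", "aghhbedefahdceg", "addebd", "aagc"]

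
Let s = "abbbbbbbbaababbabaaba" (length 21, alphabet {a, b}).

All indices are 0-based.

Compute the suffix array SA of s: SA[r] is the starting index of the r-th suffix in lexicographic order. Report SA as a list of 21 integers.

[20, 17, 9, 18, 15, 10, 12, 0, 19, 16, 8, 14, 11, 7, 13, 6, 5, 4, 3, 2, 1]

rank | idx | suffix
   0 |  20 | a
   1 |  17 | aaba
   2 |   9 | aababbabaaba
   3 |  18 | aba
   4 |  15 | abaaba
   5 |  10 | ababbabaaba
   6 |  12 | abbabaaba
   7 |   0 | abbbbbbbbaababbabaaba
   8 |  19 | ba
   9 |  16 | baaba
  10 |   8 | baababbabaaba
  11 |  14 | babaaba
  12 |  11 | babbabaaba
  13 |   7 | bbaababbabaaba
  14 |  13 | bbabaaba
  15 |   6 | bbbaababbabaaba
  16 |   5 | bbbbaababbabaaba
  17 |   4 | bbbbbaababbabaaba
  18 |   3 | bbbbbbaababbabaaba
  19 |   2 | bbbbbbbaababbabaaba
  20 |   1 | bbbbbbbbaababbabaaba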